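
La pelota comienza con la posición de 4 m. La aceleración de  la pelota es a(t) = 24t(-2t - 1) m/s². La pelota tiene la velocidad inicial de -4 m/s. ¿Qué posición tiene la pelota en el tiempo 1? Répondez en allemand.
Um dies zu lösen, müssen wir 2 Integrale unserer Gleichung für die Beschleunigung a(t) = 24·t·(-2·t - 1) finden. Das Integral von der Beschleunigung ist die Geschwindigkeit. Mit v(0) = -4 erhalten wir v(t) = -16·t^3 - 12·t^2 - 4. Mit ∫v(t)dt und Anwendung von x(0) = 4, finden wir x(t) = -4·t^4 - 4·t^3 - 4·t + 4. Wir haben die Position x(t) = -4·t^4 - 4·t^3 - 4·t + 4. Durch Einsetzen von t = 1: x(1) = -8.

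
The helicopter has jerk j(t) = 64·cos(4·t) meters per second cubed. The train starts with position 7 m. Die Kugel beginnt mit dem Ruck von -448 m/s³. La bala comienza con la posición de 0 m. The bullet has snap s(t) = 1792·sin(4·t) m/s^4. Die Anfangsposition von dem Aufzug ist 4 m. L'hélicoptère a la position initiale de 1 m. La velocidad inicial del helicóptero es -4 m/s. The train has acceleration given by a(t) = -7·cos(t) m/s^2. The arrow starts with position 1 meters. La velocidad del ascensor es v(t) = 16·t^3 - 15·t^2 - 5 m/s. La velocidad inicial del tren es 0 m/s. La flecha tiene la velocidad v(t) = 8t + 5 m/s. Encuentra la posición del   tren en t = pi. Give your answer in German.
Wir müssen unsere Gleichung für die Beschleunigung a(t) = -7·cos(t) 2-mal integrieren. Mit ∫a(t)dt und Anwendung von v(0) = 0, finden wir v(t) = -7·sin(t). Mit ∫v(t)dt und Anwendung von x(0) = 7, finden wir x(t) = 7·cos(t). Aus der Gleichung für die Position x(t) = 7·cos(t), setzen wir t = pi ein und erhalten x = -7.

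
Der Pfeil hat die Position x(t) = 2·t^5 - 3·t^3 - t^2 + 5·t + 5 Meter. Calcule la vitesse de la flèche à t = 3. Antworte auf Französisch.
En partant de la position x(t) = 2·t^5 - 3·t^3 - t^2 + 5·t + 5, nous prenons 1 dérivée. En dérivant la position, nous obtenons la vitesse: v(t) = 10·t^4 - 9·t^2 - 2·t + 5. En utilisant v(t) = 10·t^4 - 9·t^2 - 2·t + 5 et en substituant t = 3, nous trouvons v = 728.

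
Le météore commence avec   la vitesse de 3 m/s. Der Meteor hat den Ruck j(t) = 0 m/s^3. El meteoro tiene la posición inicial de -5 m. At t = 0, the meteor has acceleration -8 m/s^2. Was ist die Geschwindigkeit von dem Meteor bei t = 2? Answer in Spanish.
Partiendo de la sacudida j(t) = 0, tomamos 2 antiderivadas. Integrando la sacudida y usando la condición inicial a(0) = -8, obtenemos a(t) = -8. Integrando la aceleración y usando la condición inicial v(0) = 3, obtenemos v(t) = 3 - 8·t. De la ecuación de la velocidad v(t) = 3 - 8·t, sustituimos t = 2 para obtener v = -13.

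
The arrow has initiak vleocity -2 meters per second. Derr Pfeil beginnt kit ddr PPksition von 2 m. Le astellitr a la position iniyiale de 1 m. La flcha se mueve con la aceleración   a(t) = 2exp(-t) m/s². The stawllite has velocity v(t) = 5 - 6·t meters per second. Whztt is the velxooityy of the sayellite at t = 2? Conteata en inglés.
From the given velocity equation v(t) = 5 - 6·t, we substitute t = 2 to get v = -7.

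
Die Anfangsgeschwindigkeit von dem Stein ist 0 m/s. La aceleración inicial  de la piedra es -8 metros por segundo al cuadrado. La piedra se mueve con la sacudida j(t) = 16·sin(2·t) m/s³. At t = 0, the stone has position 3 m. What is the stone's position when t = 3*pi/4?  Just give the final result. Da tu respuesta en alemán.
Die Position bei t = 3*pi/4 ist x = 1.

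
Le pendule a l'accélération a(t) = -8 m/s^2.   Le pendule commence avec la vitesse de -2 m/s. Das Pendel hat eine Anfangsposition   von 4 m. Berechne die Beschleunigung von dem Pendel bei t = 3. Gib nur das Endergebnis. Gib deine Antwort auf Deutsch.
Die Beschleunigung bei t = 3 ist a = -8.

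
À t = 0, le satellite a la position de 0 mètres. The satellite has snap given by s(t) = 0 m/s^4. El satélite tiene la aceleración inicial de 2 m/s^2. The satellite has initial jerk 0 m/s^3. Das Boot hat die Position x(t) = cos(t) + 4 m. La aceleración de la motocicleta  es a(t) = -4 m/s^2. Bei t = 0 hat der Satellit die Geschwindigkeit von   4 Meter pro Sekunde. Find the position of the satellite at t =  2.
To solve this, we need to take 4 antiderivatives of our snap equation s(t) = 0. Integrating snap and using the initial condition j(0) = 0, we get j(t) = 0. The integral of jerk is acceleration. Using a(0) = 2, we get a(t) = 2. The integral of acceleration is velocity. Using v(0) = 4, we get v(t) = 2·t + 4. Taking ∫v(t)dt and applying x(0) = 0, we find x(t) = t^2 + 4·t. We have position x(t) = t^2 + 4·t. Substituting t = 2: x(2) = 12.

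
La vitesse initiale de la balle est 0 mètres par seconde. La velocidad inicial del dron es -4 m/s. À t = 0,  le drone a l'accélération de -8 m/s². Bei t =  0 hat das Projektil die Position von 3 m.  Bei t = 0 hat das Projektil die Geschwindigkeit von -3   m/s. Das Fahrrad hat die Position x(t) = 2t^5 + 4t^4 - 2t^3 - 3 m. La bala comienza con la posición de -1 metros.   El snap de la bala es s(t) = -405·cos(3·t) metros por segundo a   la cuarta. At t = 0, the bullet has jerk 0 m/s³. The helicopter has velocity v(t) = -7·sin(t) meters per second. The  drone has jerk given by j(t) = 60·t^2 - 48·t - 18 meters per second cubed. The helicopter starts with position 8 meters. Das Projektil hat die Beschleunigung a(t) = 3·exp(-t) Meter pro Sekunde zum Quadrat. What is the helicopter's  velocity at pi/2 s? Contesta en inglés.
We have velocity v(t) = -7·sin(t). Substituting t = pi/2: v(pi/2) = -7.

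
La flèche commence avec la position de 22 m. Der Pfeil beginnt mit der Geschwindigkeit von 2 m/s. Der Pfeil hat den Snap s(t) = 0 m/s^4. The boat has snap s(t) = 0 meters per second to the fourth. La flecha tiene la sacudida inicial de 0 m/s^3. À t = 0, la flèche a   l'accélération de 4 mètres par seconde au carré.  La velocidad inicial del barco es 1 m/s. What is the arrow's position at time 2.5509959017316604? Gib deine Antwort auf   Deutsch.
Wir müssen das Integral unserer Gleichung für den Snap s(t) = 0 4-mal finden. Mit ∫s(t)dt und Anwendung von j(0) = 0, finden wir j(t) = 0. Die Stammfunktion von dem Ruck ist die Beschleunigung. Mit a(0) = 4 erhalten wir a(t) = 4. Die Stammfunktion von der Beschleunigung ist die Geschwindigkeit. Mit v(0) = 2 erhalten wir v(t) = 4·t + 2. Das Integral von der Geschwindigkeit ist die Position. Mit x(0) = 22 erhalten wir x(t) = 2·t^2 + 2·t + 22. Mit x(t) = 2·t^2 + 2·t + 22 und Einsetzen von t = 2.5509959017316604, finden wir x = 40.1171519847668.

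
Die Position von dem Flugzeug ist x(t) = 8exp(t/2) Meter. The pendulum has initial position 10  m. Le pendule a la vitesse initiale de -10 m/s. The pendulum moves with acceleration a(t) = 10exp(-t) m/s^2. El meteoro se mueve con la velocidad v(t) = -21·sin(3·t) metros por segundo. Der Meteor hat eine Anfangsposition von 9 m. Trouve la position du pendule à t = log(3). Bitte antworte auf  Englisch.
To solve this, we need to take 2 integrals of our acceleration equation a(t) = 10·exp(-t). Finding the integral of a(t) and using v(0) = -10: v(t) = -10·exp(-t). Finding the antiderivative of v(t) and using x(0) = 10: x(t) = 10·exp(-t). We have position x(t) = 10·exp(-t). Substituting t = log(3): x(log(3)) = 10/3.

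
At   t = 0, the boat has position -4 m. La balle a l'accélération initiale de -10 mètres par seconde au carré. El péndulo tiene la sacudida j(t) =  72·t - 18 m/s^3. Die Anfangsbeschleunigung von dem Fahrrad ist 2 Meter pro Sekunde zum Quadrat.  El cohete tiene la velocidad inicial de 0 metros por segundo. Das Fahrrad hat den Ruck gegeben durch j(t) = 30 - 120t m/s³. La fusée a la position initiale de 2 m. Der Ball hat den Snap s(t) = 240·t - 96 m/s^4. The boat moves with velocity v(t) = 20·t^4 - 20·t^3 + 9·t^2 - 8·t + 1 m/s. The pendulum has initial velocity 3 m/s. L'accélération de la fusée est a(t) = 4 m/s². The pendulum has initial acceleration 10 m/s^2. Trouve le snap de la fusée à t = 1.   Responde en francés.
Pour résoudre ceci, nous devons prendre 2 dérivées de notre équation de l'accélération a(t) = 4. En prenant d/dt de a(t), nous trouvons j(t) = 0. En dérivant le jerk, nous obtenons le snap: s(t) = 0. De l'équation du snap s(t) = 0, nous substituons t = 1 pour obtenir s = 0.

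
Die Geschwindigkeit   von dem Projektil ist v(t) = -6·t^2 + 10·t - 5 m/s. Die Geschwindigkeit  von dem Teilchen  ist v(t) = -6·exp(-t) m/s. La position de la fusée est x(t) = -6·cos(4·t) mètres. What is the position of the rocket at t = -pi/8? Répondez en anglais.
We have position x(t) = -6·cos(4·t). Substituting t = -pi/8: x(-pi/8) = 0.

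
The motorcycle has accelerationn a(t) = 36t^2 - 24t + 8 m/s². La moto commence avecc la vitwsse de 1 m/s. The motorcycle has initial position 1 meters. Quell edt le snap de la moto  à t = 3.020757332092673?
Nous devons dériver notre équation de l'accélération a(t) = 36·t^2 - 24·t + 8 2 fois. En prenant d/dt de a(t), nous trouvons j(t) = 72·t - 24. En prenant d/dt de j(t), nous trouvons s(t) = 72. De l'équation du snap s(t) = 72, nous substituons t = 3.020757332092673 pour obtenir s = 72.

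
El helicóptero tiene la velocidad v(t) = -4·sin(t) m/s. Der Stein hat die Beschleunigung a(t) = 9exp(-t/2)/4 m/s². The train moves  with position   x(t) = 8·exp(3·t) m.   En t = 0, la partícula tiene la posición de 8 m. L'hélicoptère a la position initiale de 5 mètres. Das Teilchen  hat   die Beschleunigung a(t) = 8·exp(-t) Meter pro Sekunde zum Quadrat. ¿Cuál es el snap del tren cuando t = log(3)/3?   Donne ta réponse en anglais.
Starting from position x(t) = 8·exp(3·t), we take 4 derivatives. Differentiating position, we get velocity: v(t) = 24·exp(3·t). Differentiating velocity, we get acceleration: a(t) = 72·exp(3·t). Differentiating acceleration, we get jerk: j(t) = 216·exp(3·t). Taking d/dt of j(t), we find s(t) = 648·exp(3·t). From the given snap equation s(t) = 648·exp(3·t), we substitute t = log(3)/3 to get s = 1944.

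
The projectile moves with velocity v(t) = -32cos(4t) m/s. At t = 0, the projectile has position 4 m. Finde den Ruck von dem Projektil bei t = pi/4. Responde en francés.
Nous devons dériver notre équation de la vitesse v(t) = -32·cos(4·t) 2 fois. La dérivée de la vitesse donne l'accélération: a(t) = 128·sin(4·t). La dérivée de l'accélération donne le jerk: j(t) = 512·cos(4·t). Nous avons le jerk j(t) = 512·cos(4·t). En substituant t = pi/4: j(pi/4) = -512.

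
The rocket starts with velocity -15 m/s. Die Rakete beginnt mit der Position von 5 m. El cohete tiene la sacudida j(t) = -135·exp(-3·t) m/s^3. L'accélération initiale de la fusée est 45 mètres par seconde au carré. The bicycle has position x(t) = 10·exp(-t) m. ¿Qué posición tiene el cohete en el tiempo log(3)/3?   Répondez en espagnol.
Para resolver esto, necesitamos tomar 3 integrales de nuestra ecuación de la sacudida j(t) = -135·exp(-3·t). Integrando la sacudida y usando la condición inicial a(0) = 45, obtenemos a(t) = 45·exp(-3·t). La antiderivada de la aceleración es la velocidad. Usando v(0) = -15, obtenemos v(t) = -15·exp(-3·t). La integral de la velocidad es la posición. Usando x(0) = 5, obtenemos x(t) = 5·exp(-3·t). Tenemos la posición x(t) = 5·exp(-3·t). Sustituyendo t = log(3)/3: x(log(3)/3) = 5/3.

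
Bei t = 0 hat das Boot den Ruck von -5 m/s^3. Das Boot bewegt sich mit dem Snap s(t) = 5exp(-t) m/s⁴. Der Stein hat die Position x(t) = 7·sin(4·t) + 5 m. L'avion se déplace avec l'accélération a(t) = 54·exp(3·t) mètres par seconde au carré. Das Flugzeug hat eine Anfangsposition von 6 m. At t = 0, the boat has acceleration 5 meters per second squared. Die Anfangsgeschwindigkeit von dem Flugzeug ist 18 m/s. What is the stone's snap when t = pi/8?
Starting from position x(t) = 7·sin(4·t) + 5, we take 4 derivatives. Taking d/dt of x(t), we find v(t) = 28·cos(4·t). The derivative of velocity gives acceleration: a(t) = -112·sin(4·t). Taking d/dt of a(t), we find j(t) = -448·cos(4·t). Differentiating jerk, we get snap: s(t) = 1792·sin(4·t). From the given snap equation s(t) = 1792·sin(4·t), we substitute t = pi/8 to get s = 1792.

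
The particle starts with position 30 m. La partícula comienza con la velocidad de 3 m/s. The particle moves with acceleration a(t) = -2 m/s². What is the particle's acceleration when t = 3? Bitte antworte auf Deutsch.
Aus der Gleichung für die Beschleunigung a(t) = -2, setzen wir t = 3 ein und erhalten a = -2.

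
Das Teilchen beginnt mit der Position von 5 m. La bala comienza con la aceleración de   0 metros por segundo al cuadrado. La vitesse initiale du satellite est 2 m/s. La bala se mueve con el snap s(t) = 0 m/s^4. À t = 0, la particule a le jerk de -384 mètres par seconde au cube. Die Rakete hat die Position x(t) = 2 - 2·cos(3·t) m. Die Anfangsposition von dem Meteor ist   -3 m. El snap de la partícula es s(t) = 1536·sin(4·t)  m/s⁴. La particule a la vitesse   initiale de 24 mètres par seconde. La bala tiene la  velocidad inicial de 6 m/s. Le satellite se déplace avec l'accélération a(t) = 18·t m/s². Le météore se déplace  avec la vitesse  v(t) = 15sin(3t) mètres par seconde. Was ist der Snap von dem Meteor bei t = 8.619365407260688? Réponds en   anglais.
We must differentiate our velocity equation v(t) = 15·sin(3·t) 3 times. The derivative of velocity gives acceleration: a(t) = 45·cos(3·t). Differentiating acceleration, we get jerk: j(t) = -135·sin(3·t). Taking d/dt of j(t), we find s(t) = -405·cos(3·t). From the given snap equation s(t) = -405·cos(3·t), we substitute t = 8.619365407260688 to get s = -303.046906361902.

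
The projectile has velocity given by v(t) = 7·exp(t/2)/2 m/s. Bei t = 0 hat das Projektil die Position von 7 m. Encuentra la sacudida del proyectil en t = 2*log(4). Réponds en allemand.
Wir müssen unsere Gleichung für die Geschwindigkeit v(t) = 7·exp(t/2)/2 2-mal ableiten. Mit d/dt von v(t) finden wir a(t) = 7·exp(t/2)/4. Durch Ableiten von der Beschleunigung erhalten wir den Ruck: j(t) = 7·exp(t/2)/8. Wir haben den Ruck j(t) = 7·exp(t/2)/8. Durch Einsetzen von t = 2*log(4): j(2*log(4)) = 7/2.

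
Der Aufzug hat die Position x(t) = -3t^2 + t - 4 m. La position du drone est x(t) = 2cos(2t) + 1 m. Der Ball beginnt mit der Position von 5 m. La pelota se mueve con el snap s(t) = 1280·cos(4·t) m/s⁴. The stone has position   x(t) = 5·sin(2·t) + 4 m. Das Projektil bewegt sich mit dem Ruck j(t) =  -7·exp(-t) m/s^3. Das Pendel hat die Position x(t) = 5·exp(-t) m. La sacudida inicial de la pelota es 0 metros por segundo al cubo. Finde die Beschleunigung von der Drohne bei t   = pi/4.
Wir müssen unsere Gleichung für die Position x(t) = 2·cos(2·t) + 1 2-mal ableiten. Die Ableitung von der Position ergibt die Geschwindigkeit: v(t) = -4·sin(2·t). Die Ableitung von der Geschwindigkeit ergibt die Beschleunigung: a(t) = -8·cos(2·t). Aus der Gleichung für die Beschleunigung a(t) = -8·cos(2·t), setzen wir t = pi/4 ein und erhalten a = 0.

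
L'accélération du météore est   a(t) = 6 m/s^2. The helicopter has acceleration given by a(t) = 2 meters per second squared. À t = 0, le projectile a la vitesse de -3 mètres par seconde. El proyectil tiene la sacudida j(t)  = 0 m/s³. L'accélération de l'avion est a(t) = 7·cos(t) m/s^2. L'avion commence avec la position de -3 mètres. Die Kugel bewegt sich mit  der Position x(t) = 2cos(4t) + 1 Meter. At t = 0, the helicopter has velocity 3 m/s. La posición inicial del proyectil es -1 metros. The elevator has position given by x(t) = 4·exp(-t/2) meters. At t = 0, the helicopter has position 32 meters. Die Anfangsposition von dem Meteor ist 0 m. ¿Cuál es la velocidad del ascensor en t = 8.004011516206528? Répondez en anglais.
We must differentiate our position equation x(t) = 4·exp(-t/2) 1 time. The derivative of position gives velocity: v(t) = -2·exp(-t/2). Using v(t) = -2·exp(-t/2) and substituting t = 8.004011516206528, we find v = -0.0365578779310094.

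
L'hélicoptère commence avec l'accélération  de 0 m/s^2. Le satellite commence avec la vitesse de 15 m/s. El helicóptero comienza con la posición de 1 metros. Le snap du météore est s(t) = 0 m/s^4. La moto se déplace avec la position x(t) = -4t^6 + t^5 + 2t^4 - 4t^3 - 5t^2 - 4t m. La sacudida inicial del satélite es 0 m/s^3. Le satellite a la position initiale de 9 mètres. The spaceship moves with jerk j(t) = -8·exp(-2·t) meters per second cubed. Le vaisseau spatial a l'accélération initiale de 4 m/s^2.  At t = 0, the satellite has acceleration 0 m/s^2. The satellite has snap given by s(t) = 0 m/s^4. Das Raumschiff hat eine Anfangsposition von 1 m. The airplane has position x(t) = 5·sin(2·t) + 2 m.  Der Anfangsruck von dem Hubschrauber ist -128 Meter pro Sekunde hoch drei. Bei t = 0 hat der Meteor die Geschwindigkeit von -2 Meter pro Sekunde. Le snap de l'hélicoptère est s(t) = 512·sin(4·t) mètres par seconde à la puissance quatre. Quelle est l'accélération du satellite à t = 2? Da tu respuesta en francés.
Pour résoudre ceci, nous devons prendre 2 primitives de notre équation du snap s(t) = 0. La primitive du snap est le jerk. En utilisant j(0) = 0, nous obtenons j(t) = 0. L'intégrale du jerk, avec a(0) = 0, donne l'accélération: a(t) = 0. En utilisant a(t) = 0 et en substituant t = 2, nous trouvons a = 0.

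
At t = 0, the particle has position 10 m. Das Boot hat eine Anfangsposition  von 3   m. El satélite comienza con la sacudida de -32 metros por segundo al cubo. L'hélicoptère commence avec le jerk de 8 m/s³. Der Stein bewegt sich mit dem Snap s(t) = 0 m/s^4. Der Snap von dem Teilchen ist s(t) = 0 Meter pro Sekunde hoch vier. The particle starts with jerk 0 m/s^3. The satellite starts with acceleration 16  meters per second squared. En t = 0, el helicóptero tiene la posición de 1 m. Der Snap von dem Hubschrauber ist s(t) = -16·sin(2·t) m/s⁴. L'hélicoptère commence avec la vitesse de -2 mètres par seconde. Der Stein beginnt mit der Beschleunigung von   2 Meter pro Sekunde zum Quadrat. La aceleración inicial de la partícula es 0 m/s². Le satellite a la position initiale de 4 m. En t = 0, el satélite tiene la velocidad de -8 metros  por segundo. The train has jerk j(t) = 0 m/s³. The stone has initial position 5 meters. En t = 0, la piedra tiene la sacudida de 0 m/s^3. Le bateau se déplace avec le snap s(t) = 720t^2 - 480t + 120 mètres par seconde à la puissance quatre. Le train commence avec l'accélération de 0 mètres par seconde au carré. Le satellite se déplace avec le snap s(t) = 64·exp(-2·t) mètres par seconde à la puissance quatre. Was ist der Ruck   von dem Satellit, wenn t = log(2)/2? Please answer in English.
To find the answer, we compute 1 antiderivative of s(t) = 64·exp(-2·t). Taking ∫s(t)dt and applying j(0) = -32, we find j(t) = -32·exp(-2·t). Using j(t) = -32·exp(-2·t) and substituting t = log(2)/2, we find j = -16.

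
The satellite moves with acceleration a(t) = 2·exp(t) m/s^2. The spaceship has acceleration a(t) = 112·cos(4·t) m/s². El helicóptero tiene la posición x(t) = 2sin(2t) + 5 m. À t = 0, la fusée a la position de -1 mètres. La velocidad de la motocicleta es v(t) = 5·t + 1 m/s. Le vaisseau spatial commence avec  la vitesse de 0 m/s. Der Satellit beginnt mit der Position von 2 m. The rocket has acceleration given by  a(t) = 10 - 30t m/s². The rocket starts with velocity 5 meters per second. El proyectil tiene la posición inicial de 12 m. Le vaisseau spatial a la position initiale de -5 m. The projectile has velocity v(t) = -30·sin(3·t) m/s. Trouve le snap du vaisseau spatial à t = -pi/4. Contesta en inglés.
Starting from acceleration a(t) = 112·cos(4·t), we take 2 derivatives. Differentiating acceleration, we get jerk: j(t) = -448·sin(4·t). Differentiating jerk, we get snap: s(t) = -1792·cos(4·t). Using s(t) = -1792·cos(4·t) and substituting t = -pi/4, we find s = 1792.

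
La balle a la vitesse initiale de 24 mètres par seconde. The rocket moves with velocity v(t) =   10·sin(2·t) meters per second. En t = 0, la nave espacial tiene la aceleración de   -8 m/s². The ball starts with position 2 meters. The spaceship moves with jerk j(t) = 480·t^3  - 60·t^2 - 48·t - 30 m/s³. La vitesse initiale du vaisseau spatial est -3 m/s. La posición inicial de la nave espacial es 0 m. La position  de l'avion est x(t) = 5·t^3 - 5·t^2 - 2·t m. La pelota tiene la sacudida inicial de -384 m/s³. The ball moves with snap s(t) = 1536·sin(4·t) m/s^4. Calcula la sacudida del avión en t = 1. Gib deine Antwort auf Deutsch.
Ausgehend von der Position x(t) = 5·t^3 - 5·t^2 - 2·t, nehmen wir 3 Ableitungen. Durch Ableiten von der Position erhalten wir die Geschwindigkeit: v(t) = 15·t^2 - 10·t - 2. Durch Ableiten von der Geschwindigkeit erhalten wir die Beschleunigung: a(t) = 30·t - 10. Die Ableitung von der Beschleunigung ergibt den Ruck: j(t) = 30. Mit j(t) = 30 und Einsetzen von t = 1, finden wir j = 30.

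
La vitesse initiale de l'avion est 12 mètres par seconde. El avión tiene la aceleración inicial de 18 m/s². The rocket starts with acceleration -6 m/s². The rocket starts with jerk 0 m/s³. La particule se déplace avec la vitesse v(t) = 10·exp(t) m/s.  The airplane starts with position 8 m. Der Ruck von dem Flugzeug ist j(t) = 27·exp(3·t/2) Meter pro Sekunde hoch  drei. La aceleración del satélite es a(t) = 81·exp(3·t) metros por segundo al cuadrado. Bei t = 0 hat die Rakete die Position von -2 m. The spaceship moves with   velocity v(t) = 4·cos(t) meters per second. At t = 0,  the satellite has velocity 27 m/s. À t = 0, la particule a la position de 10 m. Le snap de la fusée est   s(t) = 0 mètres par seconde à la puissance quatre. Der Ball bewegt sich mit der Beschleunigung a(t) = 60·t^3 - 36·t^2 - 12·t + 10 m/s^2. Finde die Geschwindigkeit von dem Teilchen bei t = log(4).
Wir haben die Geschwindigkeit v(t) = 10·exp(t). Durch Einsetzen von t = log(4): v(log(4)) = 40.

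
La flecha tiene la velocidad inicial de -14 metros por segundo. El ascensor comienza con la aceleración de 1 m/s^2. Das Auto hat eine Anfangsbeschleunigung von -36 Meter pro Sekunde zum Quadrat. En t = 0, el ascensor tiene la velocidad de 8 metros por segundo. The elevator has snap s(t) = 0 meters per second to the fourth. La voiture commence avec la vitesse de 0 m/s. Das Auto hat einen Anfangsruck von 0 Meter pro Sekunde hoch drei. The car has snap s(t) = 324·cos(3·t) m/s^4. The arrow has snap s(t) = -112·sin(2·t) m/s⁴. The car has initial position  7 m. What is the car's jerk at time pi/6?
Starting from snap s(t) = 324·cos(3·t), we take 1 integral. Taking ∫s(t)dt and applying j(0) = 0, we find j(t) = 108·sin(3·t). Using j(t) = 108·sin(3·t) and substituting t = pi/6, we find j = 108.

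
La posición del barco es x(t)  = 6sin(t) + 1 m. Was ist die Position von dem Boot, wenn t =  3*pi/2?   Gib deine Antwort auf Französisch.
En utilisant x(t) = 6·sin(t) + 1 et en substituant t = 3*pi/2, nous trouvons x = -5.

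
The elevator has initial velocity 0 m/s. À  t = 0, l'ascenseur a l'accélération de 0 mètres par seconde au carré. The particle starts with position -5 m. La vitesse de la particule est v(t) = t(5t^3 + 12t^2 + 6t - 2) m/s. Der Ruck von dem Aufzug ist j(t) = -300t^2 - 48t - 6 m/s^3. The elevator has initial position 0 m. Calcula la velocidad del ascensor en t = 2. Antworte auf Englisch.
We need to integrate our jerk equation j(t) = -300·t^2 - 48·t - 6 2 times. Taking ∫j(t)dt and applying a(0) = 0, we find a(t) = 2·t·(-50·t^2 - 12·t - 3). The integral of acceleration, with v(0) = 0, gives velocity: v(t) = t^2·(-25·t^2 - 8·t - 3). From the given velocity equation v(t) = t^2·(-25·t^2 - 8·t - 3), we substitute t = 2 to get v = -476.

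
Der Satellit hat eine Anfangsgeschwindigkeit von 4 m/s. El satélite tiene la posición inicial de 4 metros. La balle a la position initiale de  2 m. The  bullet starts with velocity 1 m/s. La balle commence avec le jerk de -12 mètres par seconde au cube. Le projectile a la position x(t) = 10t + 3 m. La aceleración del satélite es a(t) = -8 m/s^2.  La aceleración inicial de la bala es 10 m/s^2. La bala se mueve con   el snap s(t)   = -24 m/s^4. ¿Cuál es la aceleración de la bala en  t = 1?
Necesitamos integrar nuestra ecuación del snap s(t) = -24 2 veces. La integral del snap, con j(0) = -12, da la sacudida: j(t) = -24·t - 12. Integrando la sacudida y usando la condición inicial a(0) = 10, obtenemos a(t) = -12·t^2 - 12·t + 10. Usando a(t) = -12·t^2 - 12·t + 10 y sustituyendo t = 1, encontramos a = -14.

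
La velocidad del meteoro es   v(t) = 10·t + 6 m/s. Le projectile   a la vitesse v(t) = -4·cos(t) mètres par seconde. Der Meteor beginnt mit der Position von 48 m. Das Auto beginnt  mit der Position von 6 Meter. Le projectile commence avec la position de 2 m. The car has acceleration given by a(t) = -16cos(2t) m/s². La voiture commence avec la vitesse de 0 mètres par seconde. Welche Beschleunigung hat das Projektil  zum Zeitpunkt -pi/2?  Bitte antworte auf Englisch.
Starting from velocity v(t) = -4·cos(t), we take 1 derivative. Differentiating velocity, we get acceleration: a(t) = 4·sin(t). We have acceleration a(t) = 4·sin(t). Substituting t = -pi/2: a(-pi/2) = -4.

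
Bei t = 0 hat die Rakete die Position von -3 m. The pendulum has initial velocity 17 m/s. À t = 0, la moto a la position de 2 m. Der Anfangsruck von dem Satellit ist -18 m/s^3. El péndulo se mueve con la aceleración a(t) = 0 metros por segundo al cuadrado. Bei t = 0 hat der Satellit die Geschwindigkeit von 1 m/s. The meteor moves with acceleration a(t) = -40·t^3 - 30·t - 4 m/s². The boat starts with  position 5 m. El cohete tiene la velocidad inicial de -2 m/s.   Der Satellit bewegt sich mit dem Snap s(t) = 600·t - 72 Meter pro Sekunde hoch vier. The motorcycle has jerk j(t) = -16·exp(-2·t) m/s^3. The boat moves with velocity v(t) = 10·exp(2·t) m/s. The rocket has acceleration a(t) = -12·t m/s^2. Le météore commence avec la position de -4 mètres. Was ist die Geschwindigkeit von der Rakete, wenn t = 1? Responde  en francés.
Pour résoudre ceci, nous devons prendre 1 intégrale de notre équation de l'accélération a(t) = -12·t. La primitive de l'accélération, avec v(0) = -2, donne la vitesse: v(t) = -6·t^2 - 2. Nous avons la vitesse v(t) = -6·t^2 - 2. En substituant t = 1: v(1) = -8.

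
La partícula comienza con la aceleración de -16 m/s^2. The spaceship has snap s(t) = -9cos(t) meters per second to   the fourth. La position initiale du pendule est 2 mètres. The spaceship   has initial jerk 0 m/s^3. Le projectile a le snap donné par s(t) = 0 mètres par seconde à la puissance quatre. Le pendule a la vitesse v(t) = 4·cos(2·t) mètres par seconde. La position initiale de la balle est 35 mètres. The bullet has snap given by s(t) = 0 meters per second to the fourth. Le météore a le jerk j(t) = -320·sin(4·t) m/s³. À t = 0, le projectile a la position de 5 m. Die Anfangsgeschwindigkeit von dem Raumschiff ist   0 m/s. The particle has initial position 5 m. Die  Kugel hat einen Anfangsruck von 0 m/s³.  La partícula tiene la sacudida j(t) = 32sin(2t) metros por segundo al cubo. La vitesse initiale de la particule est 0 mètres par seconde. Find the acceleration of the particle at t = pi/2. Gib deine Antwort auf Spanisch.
Para resolver esto, necesitamos tomar 1 integral de nuestra ecuación de la sacudida j(t) = 32·sin(2·t). La antiderivada de la sacudida, con a(0) = -16, da la aceleración: a(t) = -16·cos(2·t). Usando a(t) = -16·cos(2·t) y sustituyendo t = pi/2, encontramos a = 16.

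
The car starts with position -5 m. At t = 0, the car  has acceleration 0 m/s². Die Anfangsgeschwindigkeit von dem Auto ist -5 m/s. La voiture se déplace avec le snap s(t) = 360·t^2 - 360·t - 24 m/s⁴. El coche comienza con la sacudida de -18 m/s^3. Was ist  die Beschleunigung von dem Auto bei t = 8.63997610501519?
Um dies zu lösen, müssen wir 2 Integrale unserer Gleichung für den Snap s(t) = 360·t^2 - 360·t - 24 finden. Mit ∫s(t)dt und Anwendung von j(0) = -18, finden wir j(t) = 120·t^3 - 180·t^2 - 24·t - 18. Das Integral von dem Ruck ist die Beschleunigung. Mit a(0) = 0 erhalten wir a(t) = 6·t·(5·t^3 - 10·t^2 - 2·t - 3). Wir haben die Beschleunigung a(t) = 6·t·(5·t^3 - 10·t^2 - 2·t - 3). Durch Einsetzen von t = 8.63997610501519: a(8.63997610501519) = 127425.692638644.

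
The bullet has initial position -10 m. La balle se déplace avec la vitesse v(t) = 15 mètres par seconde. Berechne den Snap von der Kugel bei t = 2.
Um dies zu lösen, müssen wir 3 Ableitungen unserer Gleichung für die Geschwindigkeit v(t) = 15 nehmen. Mit d/dt von v(t) finden wir a(t) = 0. Durch Ableiten von der Beschleunigung erhalten wir den Ruck: j(t) = 0. Die Ableitung von dem Ruck ergibt den Snap: s(t) = 0. Mit s(t) = 0 und Einsetzen von t = 2, finden wir s = 0.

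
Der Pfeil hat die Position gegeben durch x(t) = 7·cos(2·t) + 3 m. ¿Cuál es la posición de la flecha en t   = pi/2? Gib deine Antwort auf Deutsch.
Mit x(t) = 7·cos(2·t) + 3 und Einsetzen von t = pi/2, finden wir x = -4.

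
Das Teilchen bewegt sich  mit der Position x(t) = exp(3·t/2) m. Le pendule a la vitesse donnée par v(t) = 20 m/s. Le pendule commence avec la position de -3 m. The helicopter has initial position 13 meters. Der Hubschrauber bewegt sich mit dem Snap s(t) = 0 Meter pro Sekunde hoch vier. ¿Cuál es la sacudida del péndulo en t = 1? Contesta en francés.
En partant de la vitesse v(t) = 20, nous prenons 2 dérivées. La dérivée de la vitesse donne l'accélération: a(t) = 0. En dérivant l'accélération, nous obtenons le jerk: j(t) = 0. Nous avons le jerk j(t) = 0. En substituant t = 1: j(1) = 0.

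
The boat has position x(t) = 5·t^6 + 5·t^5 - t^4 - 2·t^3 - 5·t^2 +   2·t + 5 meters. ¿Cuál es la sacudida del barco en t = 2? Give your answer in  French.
Pour résoudre ceci, nous devons prendre 3 dérivées de notre équation de la position x(t) = 5·t^6 + 5·t^5 - t^4 - 2·t^3 - 5·t^2 + 2·t + 5. En dérivant la position, nous obtenons la vitesse: v(t) = 30·t^5 + 25·t^4 - 4·t^3 - 6·t^2 - 10·t + 2. La dérivée de la vitesse donne l'accélération: a(t) = 150·t^4 + 100·t^3 - 12·t^2 - 12·t - 10. En prenant d/dt de a(t), nous trouvons j(t) = 600·t^3 + 300·t^2 - 24·t - 12. Nous avons le jerk j(t) = 600·t^3 + 300·t^2 - 24·t - 12. En substituant t = 2: j(2) = 5940.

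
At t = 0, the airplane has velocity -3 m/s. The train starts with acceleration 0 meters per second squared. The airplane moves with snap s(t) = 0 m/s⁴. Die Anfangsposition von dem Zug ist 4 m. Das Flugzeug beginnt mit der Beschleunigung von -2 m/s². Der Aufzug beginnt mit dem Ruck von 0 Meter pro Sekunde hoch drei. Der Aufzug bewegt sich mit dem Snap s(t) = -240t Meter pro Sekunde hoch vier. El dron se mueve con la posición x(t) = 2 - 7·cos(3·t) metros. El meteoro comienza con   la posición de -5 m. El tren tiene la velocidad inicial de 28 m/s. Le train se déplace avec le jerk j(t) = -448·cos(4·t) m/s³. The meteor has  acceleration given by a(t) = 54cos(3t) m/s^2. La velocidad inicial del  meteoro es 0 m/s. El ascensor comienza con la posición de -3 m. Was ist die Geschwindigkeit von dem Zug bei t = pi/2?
Wir müssen das Integral unserer Gleichung für den Ruck j(t) = -448·cos(4·t) 2-mal finden. Mit ∫j(t)dt und Anwendung von a(0) = 0, finden wir a(t) = -112·sin(4·t). Das Integral von der Beschleunigung, mit v(0) = 28, ergibt die Geschwindigkeit: v(t) = 28·cos(4·t). Mit v(t) = 28·cos(4·t) und Einsetzen von t = pi/2, finden wir v = 28.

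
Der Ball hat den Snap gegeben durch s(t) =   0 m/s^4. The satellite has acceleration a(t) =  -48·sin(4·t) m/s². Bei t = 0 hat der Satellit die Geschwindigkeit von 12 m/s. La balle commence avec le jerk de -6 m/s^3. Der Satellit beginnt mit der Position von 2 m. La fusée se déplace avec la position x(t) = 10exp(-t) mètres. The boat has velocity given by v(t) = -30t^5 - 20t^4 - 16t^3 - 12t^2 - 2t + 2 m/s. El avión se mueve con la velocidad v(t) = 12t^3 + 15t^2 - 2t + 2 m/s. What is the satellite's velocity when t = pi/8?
Starting from acceleration a(t) = -48·sin(4·t), we take 1 integral. The antiderivative of acceleration, with v(0) = 12, gives velocity: v(t) = 12·cos(4·t). From the given velocity equation v(t) = 12·cos(4·t), we substitute t = pi/8 to get v = 0.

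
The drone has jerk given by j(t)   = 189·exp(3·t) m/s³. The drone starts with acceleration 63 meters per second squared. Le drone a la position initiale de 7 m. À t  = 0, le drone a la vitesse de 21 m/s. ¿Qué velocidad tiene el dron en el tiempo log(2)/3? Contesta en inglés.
To solve this, we need to take 2 integrals of our jerk equation j(t) = 189·exp(3·t). Taking ∫j(t)dt and applying a(0) = 63, we find a(t) = 63·exp(3·t). Integrating acceleration and using the initial condition v(0) = 21, we get v(t) = 21·exp(3·t). We have velocity v(t) = 21·exp(3·t). Substituting t = log(2)/3: v(log(2)/3) = 42.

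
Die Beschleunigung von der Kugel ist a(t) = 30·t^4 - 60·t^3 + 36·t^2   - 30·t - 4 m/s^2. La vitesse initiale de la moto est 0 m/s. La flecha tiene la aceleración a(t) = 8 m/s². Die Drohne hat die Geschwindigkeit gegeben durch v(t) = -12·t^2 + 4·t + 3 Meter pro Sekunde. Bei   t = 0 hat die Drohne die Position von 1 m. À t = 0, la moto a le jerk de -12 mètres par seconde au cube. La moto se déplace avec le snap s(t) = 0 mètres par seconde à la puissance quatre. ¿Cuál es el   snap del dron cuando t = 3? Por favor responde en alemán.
Um dies zu lösen, müssen wir 3 Ableitungen unserer Gleichung für die Geschwindigkeit v(t) = -12·t^2 + 4·t + 3 nehmen. Die Ableitung von der Geschwindigkeit ergibt die Beschleunigung: a(t) = 4 - 24·t. Die Ableitung von der Beschleunigung ergibt den Ruck: j(t) = -24. Durch Ableiten von dem Ruck erhalten wir den Snap: s(t) = 0. Mit s(t) = 0 und Einsetzen von t = 3, finden wir s = 0.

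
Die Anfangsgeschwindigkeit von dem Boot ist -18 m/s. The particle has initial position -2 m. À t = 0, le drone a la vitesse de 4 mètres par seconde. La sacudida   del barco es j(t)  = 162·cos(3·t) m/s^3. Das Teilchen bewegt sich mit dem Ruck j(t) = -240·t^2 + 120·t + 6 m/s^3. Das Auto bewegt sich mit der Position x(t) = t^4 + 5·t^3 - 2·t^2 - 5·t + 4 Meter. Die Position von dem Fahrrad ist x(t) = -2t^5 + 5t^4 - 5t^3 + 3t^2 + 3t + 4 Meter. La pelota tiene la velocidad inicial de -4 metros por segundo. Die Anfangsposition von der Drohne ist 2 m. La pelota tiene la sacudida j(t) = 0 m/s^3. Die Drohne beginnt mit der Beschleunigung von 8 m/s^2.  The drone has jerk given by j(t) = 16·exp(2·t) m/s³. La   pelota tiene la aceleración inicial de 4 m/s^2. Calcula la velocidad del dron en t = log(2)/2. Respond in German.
Wir müssen unsere Gleichung für den Ruck j(t) = 16·exp(2·t) 2-mal integrieren. Mit ∫j(t)dt und Anwendung von a(0) = 8, finden wir a(t) = 8·exp(2·t). Die Stammfunktion von der Beschleunigung, mit v(0) = 4, ergibt die Geschwindigkeit: v(t) = 4·exp(2·t). Mit v(t) = 4·exp(2·t) und Einsetzen von t = log(2)/2, finden wir v = 8.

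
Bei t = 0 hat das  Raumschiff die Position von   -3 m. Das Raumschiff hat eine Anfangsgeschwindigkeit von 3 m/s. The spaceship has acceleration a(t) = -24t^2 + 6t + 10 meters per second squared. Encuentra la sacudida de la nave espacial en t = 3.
Partiendo de la aceleración a(t) = -24·t^2 + 6·t + 10, tomamos 1 derivada. La derivada de la aceleración da la sacudida: j(t) = 6 - 48·t. Tenemos la sacudida j(t) = 6 - 48·t. Sustituyendo t = 3: j(3) = -138.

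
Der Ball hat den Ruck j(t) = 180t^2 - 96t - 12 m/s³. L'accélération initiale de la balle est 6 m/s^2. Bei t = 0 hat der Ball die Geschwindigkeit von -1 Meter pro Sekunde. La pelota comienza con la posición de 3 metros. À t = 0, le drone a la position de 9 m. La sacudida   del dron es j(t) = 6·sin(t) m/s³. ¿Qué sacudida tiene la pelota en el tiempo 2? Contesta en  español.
Tenemos la sacudida j(t) = 180·t^2 - 96·t - 12. Sustituyendo t = 2: j(2) = 516.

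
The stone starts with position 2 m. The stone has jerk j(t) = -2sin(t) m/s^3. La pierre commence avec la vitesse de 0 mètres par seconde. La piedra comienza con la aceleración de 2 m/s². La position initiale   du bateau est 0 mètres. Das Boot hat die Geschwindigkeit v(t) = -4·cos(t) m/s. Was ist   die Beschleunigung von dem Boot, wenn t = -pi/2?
Wir müssen unsere Gleichung für die Geschwindigkeit v(t) = -4·cos(t) 1-mal ableiten. Die Ableitung von der Geschwindigkeit ergibt die Beschleunigung: a(t) = 4·sin(t). Mit a(t) = 4·sin(t) und Einsetzen von t = -pi/2, finden wir a = -4.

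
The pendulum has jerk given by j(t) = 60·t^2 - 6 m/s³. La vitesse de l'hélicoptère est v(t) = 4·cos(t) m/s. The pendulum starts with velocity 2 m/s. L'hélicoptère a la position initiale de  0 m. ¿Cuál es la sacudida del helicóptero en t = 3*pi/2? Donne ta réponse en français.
En partant de la vitesse v(t) = 4·cos(t), nous prenons 2 dérivées. En dérivant la vitesse, nous obtenons l'accélération: a(t) = -4·sin(t). En prenant d/dt de a(t), nous trouvons j(t) = -4·cos(t). De l'équation du jerk j(t) = -4·cos(t), nous substituons t = 3*pi/2 pour obtenir j = 0.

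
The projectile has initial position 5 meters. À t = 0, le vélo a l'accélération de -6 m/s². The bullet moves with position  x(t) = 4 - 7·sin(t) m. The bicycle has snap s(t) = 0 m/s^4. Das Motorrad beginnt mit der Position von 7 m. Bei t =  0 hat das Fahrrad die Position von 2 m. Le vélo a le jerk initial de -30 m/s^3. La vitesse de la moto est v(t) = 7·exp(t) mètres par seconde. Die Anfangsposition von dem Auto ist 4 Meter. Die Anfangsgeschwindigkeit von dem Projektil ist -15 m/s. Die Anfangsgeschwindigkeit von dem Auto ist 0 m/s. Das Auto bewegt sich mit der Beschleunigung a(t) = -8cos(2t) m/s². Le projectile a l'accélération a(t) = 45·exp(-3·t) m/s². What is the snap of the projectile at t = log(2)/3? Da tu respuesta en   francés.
Pour résoudre ceci, nous devons prendre 2 dérivées de notre équation de l'accélération a(t) = 45·exp(-3·t). En prenant d/dt de a(t), nous trouvons j(t) = -135·exp(-3·t). La dérivée du jerk donne le snap: s(t) = 405·exp(-3·t). En utilisant s(t) = 405·exp(-3·t) et en substituant t = log(2)/3, nous trouvons s = 405/2.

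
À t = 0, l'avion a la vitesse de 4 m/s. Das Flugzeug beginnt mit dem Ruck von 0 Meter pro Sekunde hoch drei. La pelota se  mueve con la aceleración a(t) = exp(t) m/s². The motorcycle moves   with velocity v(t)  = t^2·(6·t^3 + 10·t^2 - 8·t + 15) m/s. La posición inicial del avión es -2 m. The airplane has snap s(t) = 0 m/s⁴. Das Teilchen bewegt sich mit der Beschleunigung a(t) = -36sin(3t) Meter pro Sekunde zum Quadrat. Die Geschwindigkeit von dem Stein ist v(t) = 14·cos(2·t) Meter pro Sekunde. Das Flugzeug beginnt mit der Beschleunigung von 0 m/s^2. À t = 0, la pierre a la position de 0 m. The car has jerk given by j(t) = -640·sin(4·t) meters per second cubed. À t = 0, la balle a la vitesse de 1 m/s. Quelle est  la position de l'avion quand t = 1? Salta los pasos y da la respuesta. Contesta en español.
x(1) = 2.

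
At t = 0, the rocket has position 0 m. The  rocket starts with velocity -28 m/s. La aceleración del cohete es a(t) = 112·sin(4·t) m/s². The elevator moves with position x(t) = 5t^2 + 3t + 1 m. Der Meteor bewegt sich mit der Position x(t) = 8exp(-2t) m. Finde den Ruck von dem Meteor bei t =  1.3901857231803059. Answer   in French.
Pour résoudre ceci, nous devons prendre 3 dérivées de notre équation de la position x(t) = 8·exp(-2·t). En prenant d/dt de x(t), nous trouvons v(t) = -16·exp(-2·t). La dérivée de la vitesse donne l'accélération: a(t) = 32·exp(-2·t). En prenant d/dt de a(t), nous trouvons j(t) = -64·exp(-2·t). Nous avons le jerk j(t) = -64·exp(-2·t). En substituant t = 1.3901857231803059: j(1.3901857231803059) = -3.96898993144616.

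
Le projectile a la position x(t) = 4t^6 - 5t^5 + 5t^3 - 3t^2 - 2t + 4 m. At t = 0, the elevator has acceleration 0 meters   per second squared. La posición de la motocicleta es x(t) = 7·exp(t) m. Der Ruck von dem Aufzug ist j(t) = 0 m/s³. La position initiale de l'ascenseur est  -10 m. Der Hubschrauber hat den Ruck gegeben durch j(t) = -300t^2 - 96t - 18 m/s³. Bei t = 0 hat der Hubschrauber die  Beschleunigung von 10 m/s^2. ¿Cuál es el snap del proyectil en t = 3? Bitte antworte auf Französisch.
Pour résoudre ceci, nous devons prendre 4 dérivées de notre équation de la position x(t) = 4·t^6 - 5·t^5 + 5·t^3 - 3·t^2 - 2·t + 4. En prenant d/dt de x(t), nous trouvons v(t) = 24·t^5 - 25·t^4 + 15·t^2 - 6·t - 2. En dérivant la vitesse, nous obtenons l'accélération: a(t) = 120·t^4 - 100·t^3 + 30·t - 6. En dérivant l'accélération, nous obtenons le jerk: j(t) = 480·t^3 - 300·t^2 + 30. En prenant d/dt de j(t), nous trouvons s(t) = 1440·t^2 - 600·t. En utilisant s(t) = 1440·t^2 - 600·t et en substituant t = 3, nous trouvons s = 11160.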